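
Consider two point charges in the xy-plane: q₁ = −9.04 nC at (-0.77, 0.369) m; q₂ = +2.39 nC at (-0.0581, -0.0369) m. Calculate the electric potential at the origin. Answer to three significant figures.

Electric potential is a scalar, so the contributions from each charge add algebraically: V = Σ kqᵢ/rᵢ.
Distances from the field point to each charge: r₁ = 0.854 m, r₂ = 0.0688 m.
V = k[(-9.04×10⁻⁹)/(0.854) + (2.39×10⁻⁹)/(0.0688)] = 217 V.

217 V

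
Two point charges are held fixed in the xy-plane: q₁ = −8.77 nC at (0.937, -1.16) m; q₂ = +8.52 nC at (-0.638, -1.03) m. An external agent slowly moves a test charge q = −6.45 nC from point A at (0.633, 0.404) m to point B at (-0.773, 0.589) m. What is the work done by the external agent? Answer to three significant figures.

-1.58×10⁻⁷ J

For quasistatic motion the external work equals the change in potential energy: W_ext = qΔV = q(V_B − V_A).
At A: distances to the source charges are 1.59 m, 1.92 m; V_A = Σ kqᵢ/rᵢ = -9.51 V.
At B: distances to the source charges are 2.45 m, 1.62 m; V_B = Σ kqᵢ/rᵢ = 14.9 V.
ΔV = V_B − V_A = 24.4 V.
W_ext = qΔV = (-6.45×10⁻⁹ C)(24.4 V) = -1.58×10⁻⁷ J.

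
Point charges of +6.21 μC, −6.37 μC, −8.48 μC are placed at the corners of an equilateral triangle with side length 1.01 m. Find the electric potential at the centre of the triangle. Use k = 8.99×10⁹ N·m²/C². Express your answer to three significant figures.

The total potential is the scalar sum of each charge's contribution, V = Σ kqᵢ/rᵢ.
The distance from each vertex to the centroid is a/√3 = 0.583 m.
V = k[(6.21×10⁻⁶)/(0.583) + (-6.37×10⁻⁶)/(0.583) + (-8.48×10⁻⁶)/(0.583)] = -1.33×10⁵ V.

-1.33×10⁵ V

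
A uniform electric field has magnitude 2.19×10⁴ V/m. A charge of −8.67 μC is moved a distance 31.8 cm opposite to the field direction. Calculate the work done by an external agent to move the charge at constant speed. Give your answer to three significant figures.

-0.0604 J

The potential change for a displacement 31.8 cm opposite to the field direction is ΔV = +Ed = 6960 V.
W_ext = qΔV = -0.0604 J.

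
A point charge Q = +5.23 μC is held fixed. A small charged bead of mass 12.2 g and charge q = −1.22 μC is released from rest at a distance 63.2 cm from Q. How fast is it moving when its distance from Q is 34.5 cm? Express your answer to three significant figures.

Only the electrostatic force acts, so mechanical energy is conserved: ½mv² = U₁ − U₂ = kQq(1/r₁ − 1/r₂).
U₁ − U₂ = (8.99×10⁹ N·m²/C²)(5.23×10⁻⁶ C)(-1.22×10⁻⁶ C)(1/0.632 − 1/0.345) = 0.0755 J.
v = √(2·0.0755/0.0122) = 3.52 m/s.

3.52 m/s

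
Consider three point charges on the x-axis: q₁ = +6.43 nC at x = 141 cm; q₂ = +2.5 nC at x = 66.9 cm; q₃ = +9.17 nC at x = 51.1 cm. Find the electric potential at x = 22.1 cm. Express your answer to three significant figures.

383 V

The total potential is the scalar sum of each charge's contribution, V = Σ kqᵢ/rᵢ.
Distances from the field point to each charge: r₁ = 1.19 m, r₂ = 0.448 m, r₃ = 0.290 m.
V = k[(6.43×10⁻⁹)/(1.19) + (2.50×10⁻⁹)/(0.448) + (9.17×10⁻⁹)/(0.290)] = 383 V.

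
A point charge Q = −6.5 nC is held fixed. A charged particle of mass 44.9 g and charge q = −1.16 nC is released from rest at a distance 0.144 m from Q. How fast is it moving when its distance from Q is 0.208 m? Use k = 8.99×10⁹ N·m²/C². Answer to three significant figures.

Only the electrostatic force acts, so mechanical energy is conserved: ½mv² = U₁ − U₂ = kQq(1/r₁ − 1/r₂).
U₁ − U₂ = (8.99×10⁹ N·m²/C²)(-6.50×10⁻⁹ C)(-1.16×10⁻⁹ C)(1/0.144 − 1/0.208) = 1.45×10⁻⁷ J.
v = √(2·1.45×10⁻⁷/0.0449) = 2.54×10⁻³ m/s.

2.54×10⁻³ m/s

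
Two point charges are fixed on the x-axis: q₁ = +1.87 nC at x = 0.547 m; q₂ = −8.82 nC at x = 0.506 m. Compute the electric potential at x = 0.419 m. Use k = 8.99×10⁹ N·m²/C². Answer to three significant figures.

-780 V

Electric potential is a scalar, so the contributions from each charge add algebraically: V = Σ kqᵢ/rᵢ.
Distances from the field point to each charge: r₁ = 0.128 m, r₂ = 0.0870 m.
V = k[(1.87×10⁻⁹)/(0.128) + (-8.82×10⁻⁹)/(0.0870)] = -780 V.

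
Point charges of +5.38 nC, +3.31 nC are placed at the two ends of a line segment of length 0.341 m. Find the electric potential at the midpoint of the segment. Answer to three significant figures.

458 V

Electric potential is a scalar, so the contributions from each charge add algebraically: V = Σ kqᵢ/rᵢ.
Each charge is 0.171 m from the midpoint.
V = k[(5.38×10⁻⁹)/(0.171) + (3.31×10⁻⁹)/(0.171)] = 458 V.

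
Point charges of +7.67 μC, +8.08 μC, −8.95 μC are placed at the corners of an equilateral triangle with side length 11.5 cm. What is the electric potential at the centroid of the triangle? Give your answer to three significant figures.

9.21×10⁵ V

Electric potential is a scalar, so the contributions from each charge add algebraically: V = Σ kqᵢ/rᵢ.
The distance from each vertex to the centroid is a/√3 = 0.0664 m.
V = k[(7.67×10⁻⁶)/(0.0664) + (8.08×10⁻⁶)/(0.0664) + (-8.95×10⁻⁶)/(0.0664)] = 9.21×10⁵ V.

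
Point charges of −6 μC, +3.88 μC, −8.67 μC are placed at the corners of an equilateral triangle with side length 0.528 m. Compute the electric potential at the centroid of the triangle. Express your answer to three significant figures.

-3.18×10⁵ V

Electric potential is a scalar, so the contributions from each charge add algebraically: V = Σ kqᵢ/rᵢ.
The distance from each vertex to the centroid is a/√3 = 0.305 m.
V = k[(-6.00×10⁻⁶)/(0.305) + (3.88×10⁻⁶)/(0.305) + (-8.67×10⁻⁶)/(0.305)] = -3.18×10⁵ V.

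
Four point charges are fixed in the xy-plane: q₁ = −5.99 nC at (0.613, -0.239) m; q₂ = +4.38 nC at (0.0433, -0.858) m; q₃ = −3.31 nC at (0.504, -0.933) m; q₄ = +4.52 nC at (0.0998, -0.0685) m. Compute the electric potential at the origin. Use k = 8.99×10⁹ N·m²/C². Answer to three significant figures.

The total potential is the scalar sum of each charge's contribution, V = Σ kqᵢ/rᵢ.
Distances from the field point to each charge: r₁ = 0.658 m, r₂ = 0.859 m, r₃ = 1.06 m, r₄ = 0.121 m.
V = k[(-5.99×10⁻⁹)/(0.658) + (4.38×10⁻⁹)/(0.859) + (-3.31×10⁻⁹)/(1.06) + (4.52×10⁻⁹)/(0.121)] = 272 V.

272 V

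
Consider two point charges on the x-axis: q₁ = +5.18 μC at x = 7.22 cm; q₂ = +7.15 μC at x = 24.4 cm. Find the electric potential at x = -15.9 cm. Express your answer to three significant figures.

Electric potential is a scalar, so the contributions from each charge add algebraically: V = Σ kqᵢ/rᵢ.
Distances from the field point to each charge: r₁ = 0.231 m, r₂ = 0.403 m.
V = k[(5.18×10⁻⁶)/(0.231) + (7.15×10⁻⁶)/(0.403)] = 3.61×10⁵ V.

3.61×10⁵ V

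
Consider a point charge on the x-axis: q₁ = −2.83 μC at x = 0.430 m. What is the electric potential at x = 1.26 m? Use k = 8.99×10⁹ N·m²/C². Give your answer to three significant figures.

The total potential is the scalar sum of each charge's contribution, V = Σ kqᵢ/rᵢ.
V = k[(-2.83×10⁻⁶)/(0.830)] = -3.07×10⁴ V.

-3.07×10⁴ V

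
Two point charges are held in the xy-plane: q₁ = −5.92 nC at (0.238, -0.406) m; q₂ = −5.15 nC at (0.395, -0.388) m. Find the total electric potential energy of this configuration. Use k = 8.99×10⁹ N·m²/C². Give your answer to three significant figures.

The work to assemble the configuration equals its total potential energy, U = Σ kqᵢqⱼ/rᵢⱼ over all pairs.
Pair separations: r₁₂ = 0.158 m.
U = (1.73×10⁻⁶) = 1.73×10⁻⁶ J.

1.73×10⁻⁶ J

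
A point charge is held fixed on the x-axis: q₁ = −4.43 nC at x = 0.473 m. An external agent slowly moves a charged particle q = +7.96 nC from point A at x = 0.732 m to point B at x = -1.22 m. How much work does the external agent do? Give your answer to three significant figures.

1.04×10⁻⁶ J

For quasistatic motion the external work equals the change in potential energy: W_ext = qΔV = q(V_B − V_A).
At A: distance to the source charge is 0.259 m; V_A = kq₁/r = -154 V.
At B: distance to the source charge is 1.69 m; V_B = kq₁/r = -23.5 V.
ΔV = V_B − V_A = 130 V.
W_ext = qΔV = (7.96×10⁻⁹ C)(130 V) = 1.04×10⁻⁶ J.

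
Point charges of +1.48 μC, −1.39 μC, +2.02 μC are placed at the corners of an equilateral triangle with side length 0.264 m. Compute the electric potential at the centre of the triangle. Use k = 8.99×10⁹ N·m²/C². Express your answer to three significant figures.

Electric potential is a scalar, so the contributions from each charge add algebraically: V = Σ kqᵢ/rᵢ.
The distance from each vertex to the centroid is a/√3 = 0.152 m.
V = k[(1.48×10⁻⁶)/(0.152) + (-1.39×10⁻⁶)/(0.152) + (2.02×10⁻⁶)/(0.152)] = 1.24×10⁵ V.

1.24×10⁵ V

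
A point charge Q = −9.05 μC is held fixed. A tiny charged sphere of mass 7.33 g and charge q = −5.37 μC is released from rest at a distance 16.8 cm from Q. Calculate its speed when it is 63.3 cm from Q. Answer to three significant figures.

22.8 m/s

Only the electrostatic force acts, so mechanical energy is conserved: ½mv² = U₁ − U₂ = kQq(1/r₁ − 1/r₂).
U₁ − U₂ = (8.99×10⁹ N·m²/C²)(-9.05×10⁻⁶ C)(-5.37×10⁻⁶ C)(1/0.168 − 1/0.633) = 1.91 J.
v = √(2·1.91/7.33×10⁻³) = 22.8 m/s.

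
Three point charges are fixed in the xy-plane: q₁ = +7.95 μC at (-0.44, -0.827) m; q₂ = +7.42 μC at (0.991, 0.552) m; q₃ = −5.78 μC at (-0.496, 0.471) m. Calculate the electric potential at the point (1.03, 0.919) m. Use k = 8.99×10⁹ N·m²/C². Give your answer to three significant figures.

Electric potential is a scalar, so the contributions from each charge add algebraically: V = Σ kqᵢ/rᵢ.
Distances from the field point to each charge: r₁ = 2.28 m, r₂ = 0.369 m, r₃ = 1.59 m.
V = k[(7.95×10⁻⁶)/(2.28) + (7.42×10⁻⁶)/(0.369) + (-5.78×10⁻⁶)/(1.59)] = 1.79×10⁵ V.

1.79×10⁵ V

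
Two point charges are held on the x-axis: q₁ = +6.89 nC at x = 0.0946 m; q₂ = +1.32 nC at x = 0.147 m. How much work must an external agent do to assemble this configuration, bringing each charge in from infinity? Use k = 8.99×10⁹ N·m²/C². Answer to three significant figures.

The assembly work is the sum of pairwise potential energies, U = Σ_{i<j} kqᵢqⱼ/rᵢⱼ.
Pair separations: r₁₂ = 0.0524 m.
U = (1.56×10⁻⁶) = 1.56×10⁻⁶ J.

1.56×10⁻⁶ J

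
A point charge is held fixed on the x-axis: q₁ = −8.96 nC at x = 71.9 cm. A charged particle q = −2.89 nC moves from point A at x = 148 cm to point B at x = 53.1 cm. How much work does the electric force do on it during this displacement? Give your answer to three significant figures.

The work done by the electric force is W_field = −ΔU = −q(V_B − V_A) = q(V_A − V_B).
At A: distance to the source charge is 0.761 m; V_A = kq₁/r = -106 V.
At B: distance to the source charge is 0.188 m; V_B = kq₁/r = -428 V.
ΔV = V_B − V_A = -323 V.
W_field = −qΔV = −(-2.89×10⁻⁹ C)(-323 V) = -9.32×10⁻⁷ J.

-9.32×10⁻⁷ J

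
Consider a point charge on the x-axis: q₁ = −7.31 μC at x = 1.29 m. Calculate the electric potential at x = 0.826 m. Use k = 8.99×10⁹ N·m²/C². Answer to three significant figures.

-1.42×10⁵ V

The total potential is the scalar sum of each charge's contribution, V = Σ kqᵢ/rᵢ.
V = k[(-7.31×10⁻⁶)/(0.464)] = -1.42×10⁵ V.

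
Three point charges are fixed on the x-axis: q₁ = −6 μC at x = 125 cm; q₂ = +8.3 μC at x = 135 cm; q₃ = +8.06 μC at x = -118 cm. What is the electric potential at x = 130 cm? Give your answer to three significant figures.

The total potential is the scalar sum of each charge's contribution, V = Σ kqᵢ/rᵢ.
Distances from the field point to each charge: r₁ = 0.0500 m, r₂ = 0.0500 m, r₃ = 2.48 m.
V = k[(-6.00×10⁻⁶)/(0.0500) + (8.30×10⁻⁶)/(0.0500) + (8.06×10⁻⁶)/(2.48)] = 4.43×10⁵ V.

4.43×10⁵ V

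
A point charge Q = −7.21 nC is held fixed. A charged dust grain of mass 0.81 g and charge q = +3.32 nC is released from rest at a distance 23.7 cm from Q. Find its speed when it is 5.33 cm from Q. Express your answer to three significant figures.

Only the electrostatic force acts, so mechanical energy is conserved: ½mv² = U₁ − U₂ = kQq(1/r₁ − 1/r₂).
U₁ − U₂ = (8.99×10⁹ N·m²/C²)(-7.21×10⁻⁹ C)(3.32×10⁻⁹ C)(1/0.237 − 1/0.0533) = 3.13×10⁻⁶ J.
v = √(2·3.13×10⁻⁶/8.10×10⁻⁴) = 0.0879 m/s.

0.0879 m/s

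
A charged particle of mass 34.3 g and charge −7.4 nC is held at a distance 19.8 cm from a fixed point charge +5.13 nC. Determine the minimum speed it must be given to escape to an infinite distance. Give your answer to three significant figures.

To just escape, total mechanical energy must reach zero at infinity: ½mv²_min + U = 0, so ½mv²_min = −U = |kQq|/r.
|U| = |kQq|/r = (8.99×10⁹ N·m²/C²)(5.13×10⁻⁹)(7.40×10⁻⁹)/(0.198) = 1.72×10⁻⁶ J.
v_min = √(2|U|/m) = √(2·1.72×10⁻⁶/0.0343) = 0.0100 m/s.

0.0100 m/s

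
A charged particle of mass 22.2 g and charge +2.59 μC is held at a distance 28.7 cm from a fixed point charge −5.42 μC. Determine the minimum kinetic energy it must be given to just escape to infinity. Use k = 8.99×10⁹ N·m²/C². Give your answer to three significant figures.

To just escape, total mechanical energy must reach zero at infinity: ½mv²_min + U = 0, so ½mv²_min = −U = |kQq|/r.
|U| = |kQq|/r = (8.99×10⁹ N·m²/C²)(5.42×10⁻⁶)(2.59×10⁻⁶)/(0.287) = 0.440 J.

0.440 J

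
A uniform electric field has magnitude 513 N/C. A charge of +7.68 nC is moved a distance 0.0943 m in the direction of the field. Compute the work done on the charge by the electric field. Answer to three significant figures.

The potential change for a displacement 0.0943 m in the direction of the field is ΔV = −Ed = -48.4 V.
W_field = −qΔV = 3.72×10⁻⁷ J.

3.72×10⁻⁷ J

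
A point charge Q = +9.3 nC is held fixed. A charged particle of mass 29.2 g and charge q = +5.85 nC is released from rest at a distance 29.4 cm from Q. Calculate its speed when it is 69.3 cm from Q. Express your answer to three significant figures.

8.10×10⁻³ m/s

Only the electrostatic force acts, so mechanical energy is conserved: ½mv² = U₁ − U₂ = kQq(1/r₁ − 1/r₂).
U₁ − U₂ = (8.99×10⁹ N·m²/C²)(9.30×10⁻⁹ C)(5.85×10⁻⁹ C)(1/0.294 − 1/0.693) = 9.58×10⁻⁷ J.
v = √(2·9.58×10⁻⁷/0.0292) = 8.10×10⁻³ m/s.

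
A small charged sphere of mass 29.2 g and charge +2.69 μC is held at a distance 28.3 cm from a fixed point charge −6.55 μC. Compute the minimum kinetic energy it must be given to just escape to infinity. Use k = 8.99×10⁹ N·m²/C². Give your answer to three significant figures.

0.560 J

To just escape, total mechanical energy must reach zero at infinity: ½mv²_min + U = 0, so ½mv²_min = −U = |kQq|/r.
|U| = |kQq|/r = (8.99×10⁹ N·m²/C²)(6.55×10⁻⁶)(2.69×10⁻⁶)/(0.283) = 0.560 J.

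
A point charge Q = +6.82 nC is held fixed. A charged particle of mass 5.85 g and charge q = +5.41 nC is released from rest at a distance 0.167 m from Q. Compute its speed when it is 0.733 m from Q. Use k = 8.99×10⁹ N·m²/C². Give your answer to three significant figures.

Only the electrostatic force acts, so mechanical energy is conserved: ½mv² = U₁ − U₂ = kQq(1/r₁ − 1/r₂).
U₁ − U₂ = (8.99×10⁹ N·m²/C²)(6.82×10⁻⁹ C)(5.41×10⁻⁹ C)(1/0.167 − 1/0.733) = 1.53×10⁻⁶ J.
v = √(2·1.53×10⁻⁶/5.85×10⁻³) = 0.0229 m/s.

0.0229 m/s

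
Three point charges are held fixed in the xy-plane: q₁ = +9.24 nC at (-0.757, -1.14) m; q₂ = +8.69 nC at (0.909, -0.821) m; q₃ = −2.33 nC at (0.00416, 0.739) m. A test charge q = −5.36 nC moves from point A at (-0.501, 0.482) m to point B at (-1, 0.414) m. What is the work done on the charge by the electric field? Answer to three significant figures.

The work done by the electric force is W_field = −ΔU = −q(V_B − V_A) = q(V_A − V_B).
At A: distances to the source charges are 1.64 m, 1.92 m, 0.567 m; V_A = Σ kqᵢ/rᵢ = 54.3 V.
At B: distances to the source charges are 1.57 m, 2.27 m, 1.06 m; V_B = Σ kqᵢ/rᵢ = 67.3 V.
ΔV = V_B − V_A = 13.0 V.
W_field = −qΔV = −(-5.36×10⁻⁹ C)(13.0 V) = 6.97×10⁻⁸ J.

6.97×10⁻⁸ J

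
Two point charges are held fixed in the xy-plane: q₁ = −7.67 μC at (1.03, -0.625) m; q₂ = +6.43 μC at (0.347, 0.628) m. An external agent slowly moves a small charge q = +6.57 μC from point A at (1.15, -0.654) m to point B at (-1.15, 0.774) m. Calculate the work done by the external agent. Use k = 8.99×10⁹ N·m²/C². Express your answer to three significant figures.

3.50 J

For quasistatic motion the external work equals the change in potential energy: W_ext = qΔV = q(V_B − V_A).
At A: distances to the source charges are 0.123 m, 1.51 m; V_A = Σ kqᵢ/rᵢ = -5.20×10⁵ V.
At B: distances to the source charges are 2.59 m, 1.50 m; V_B = Σ kqᵢ/rᵢ = 1.18×10⁴ V.
ΔV = V_B − V_A = 5.32×10⁵ V.
W_ext = qΔV = (6.57×10⁻⁶ C)(5.32×10⁵ V) = 3.50 J.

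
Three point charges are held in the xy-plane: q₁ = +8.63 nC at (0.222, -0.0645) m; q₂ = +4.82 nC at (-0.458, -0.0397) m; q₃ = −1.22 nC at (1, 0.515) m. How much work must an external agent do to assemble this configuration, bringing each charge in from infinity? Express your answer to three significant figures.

The work to assemble the configuration equals its total potential energy, U = Σ kqᵢqⱼ/rᵢⱼ over all pairs.
Pair separations: r₁₂ = 0.680 m, r₁₃ = 0.970 m, r₂₃ = 1.56 m.
U = (5.50×10⁻⁷) + (-9.76×10⁻⁸) + (-3.39×10⁻⁸) = 4.18×10⁻⁷ J.

4.18×10⁻⁷ J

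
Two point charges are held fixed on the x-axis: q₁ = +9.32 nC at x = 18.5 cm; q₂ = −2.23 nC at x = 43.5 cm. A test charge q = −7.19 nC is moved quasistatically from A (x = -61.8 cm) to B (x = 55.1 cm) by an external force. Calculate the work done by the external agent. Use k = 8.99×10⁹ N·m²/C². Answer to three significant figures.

2.10×10⁻⁷ J

For quasistatic motion the external work equals the change in potential energy: W_ext = qΔV = q(V_B − V_A).
At A: distances to the source charges are 0.803 m, 1.05 m; V_A = Σ kqᵢ/rᵢ = 85.3 V.
At B: distances to the source charges are 0.366 m, 0.116 m; V_B = Σ kqᵢ/rᵢ = 56.1 V.
ΔV = V_B − V_A = -29.2 V.
W_ext = qΔV = (-7.19×10⁻⁹ C)(-29.2 V) = 2.10×10⁻⁷ J.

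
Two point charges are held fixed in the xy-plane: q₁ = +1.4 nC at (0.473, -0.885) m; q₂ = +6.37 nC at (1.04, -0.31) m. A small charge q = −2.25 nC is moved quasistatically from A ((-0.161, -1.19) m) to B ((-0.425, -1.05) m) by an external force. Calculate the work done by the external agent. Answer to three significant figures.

For quasistatic motion the external work equals the change in potential energy: W_ext = qΔV = q(V_B − V_A).
At A: distances to the source charges are 0.704 m, 1.49 m; V_A = Σ kqᵢ/rᵢ = 56.4 V.
At B: distances to the source charges are 0.913 m, 1.64 m; V_B = Σ kqᵢ/rᵢ = 48.7 V.
ΔV = V_B − V_A = -7.68 V.
W_ext = qΔV = (-2.25×10⁻⁹ C)(-7.68 V) = 1.73×10⁻⁸ J.

1.73×10⁻⁸ J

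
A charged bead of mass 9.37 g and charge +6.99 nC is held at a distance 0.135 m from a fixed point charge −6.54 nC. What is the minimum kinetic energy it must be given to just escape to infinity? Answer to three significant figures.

To just escape, total mechanical energy must reach zero at infinity: ½mv²_min + U = 0, so ½mv²_min = −U = |kQq|/r.
|U| = |kQq|/r = (8.99×10⁹ N·m²/C²)(6.54×10⁻⁹)(6.99×10⁻⁹)/(0.135) = 3.04×10⁻⁶ J.

3.04×10⁻⁶ J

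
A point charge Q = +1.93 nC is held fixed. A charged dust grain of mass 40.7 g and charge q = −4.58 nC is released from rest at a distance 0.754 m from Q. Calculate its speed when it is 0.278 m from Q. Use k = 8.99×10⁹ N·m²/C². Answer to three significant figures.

2.98×10⁻³ m/s

Only the electrostatic force acts, so mechanical energy is conserved: ½mv² = U₁ − U₂ = kQq(1/r₁ − 1/r₂).
U₁ − U₂ = (8.99×10⁹ N·m²/C²)(1.93×10⁻⁹ C)(-4.58×10⁻⁹ C)(1/0.754 − 1/0.278) = 1.80×10⁻⁷ J.
v = √(2·1.80×10⁻⁷/0.0407) = 2.98×10⁻³ m/s.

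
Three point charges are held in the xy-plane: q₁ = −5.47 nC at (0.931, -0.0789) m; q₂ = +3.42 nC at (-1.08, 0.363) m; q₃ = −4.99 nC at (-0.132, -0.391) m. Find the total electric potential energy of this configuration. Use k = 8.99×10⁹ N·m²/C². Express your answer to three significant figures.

The assembly work is the sum of pairwise potential energies, U = Σ_{i<j} kqᵢqⱼ/rᵢⱼ.
Pair separations: r₁₂ = 2.06 m, r₁₃ = 1.11 m, r₂₃ = 1.21 m.
U = (-8.17×10⁻⁸) + (2.21×10⁻⁷) + (-1.27×10⁻⁷) = 1.32×10⁻⁸ J.

1.32×10⁻⁸ J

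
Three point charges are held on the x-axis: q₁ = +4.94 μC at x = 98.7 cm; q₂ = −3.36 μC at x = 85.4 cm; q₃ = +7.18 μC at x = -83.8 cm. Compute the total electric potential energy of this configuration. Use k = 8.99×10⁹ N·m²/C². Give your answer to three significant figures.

-1.08 J

The assembly work is the sum of pairwise potential energies, U = Σ_{i<j} kqᵢqⱼ/rᵢⱼ.
Pair separations: r₁₂ = 0.133 m, r₁₃ = 1.82 m, r₂₃ = 1.69 m.
U = (-1.12) + (0.175) + (-0.128) = -1.08 J.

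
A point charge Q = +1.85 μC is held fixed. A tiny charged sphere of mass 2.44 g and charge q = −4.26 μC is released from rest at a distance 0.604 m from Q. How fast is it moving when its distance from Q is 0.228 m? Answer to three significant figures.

12.6 m/s

Only the electrostatic force acts, so mechanical energy is conserved: ½mv² = U₁ − U₂ = kQq(1/r₁ − 1/r₂).
U₁ − U₂ = (8.99×10⁹ N·m²/C²)(1.85×10⁻⁶ C)(-4.26×10⁻⁶ C)(1/0.604 − 1/0.228) = 0.193 J.
v = √(2·0.193/2.44×10⁻³) = 12.6 m/s.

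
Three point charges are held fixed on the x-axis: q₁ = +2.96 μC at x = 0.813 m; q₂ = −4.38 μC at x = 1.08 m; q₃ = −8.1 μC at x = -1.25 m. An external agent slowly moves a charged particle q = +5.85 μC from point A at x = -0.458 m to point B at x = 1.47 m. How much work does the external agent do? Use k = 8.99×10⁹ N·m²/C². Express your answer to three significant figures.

0.0548 J

For quasistatic motion the external work equals the change in potential energy: W_ext = qΔV = q(V_B − V_A).
At A: distances to the source charges are 1.27 m, 1.54 m, 0.792 m; V_A = Σ kqᵢ/rᵢ = -9.66×10⁴ V.
At B: distances to the source charges are 0.657 m, 0.390 m, 2.72 m; V_B = Σ kqᵢ/rᵢ = -8.72×10⁴ V.
ΔV = V_B − V_A = 9380 V.
W_ext = qΔV = (5.85×10⁻⁶ C)(9380 V) = 0.0548 J.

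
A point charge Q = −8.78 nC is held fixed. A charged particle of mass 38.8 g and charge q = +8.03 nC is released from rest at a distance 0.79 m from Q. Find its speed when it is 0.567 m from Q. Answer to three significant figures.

4.03×10⁻³ m/s

Only the electrostatic force acts, so mechanical energy is conserved: ½mv² = U₁ − U₂ = kQq(1/r₁ − 1/r₂).
U₁ − U₂ = (8.99×10⁹ N·m²/C²)(-8.78×10⁻⁹ C)(8.03×10⁻⁹ C)(1/0.790 − 1/0.567) = 3.16×10⁻⁷ J.
v = √(2·3.16×10⁻⁷/0.0388) = 4.03×10⁻³ m/s.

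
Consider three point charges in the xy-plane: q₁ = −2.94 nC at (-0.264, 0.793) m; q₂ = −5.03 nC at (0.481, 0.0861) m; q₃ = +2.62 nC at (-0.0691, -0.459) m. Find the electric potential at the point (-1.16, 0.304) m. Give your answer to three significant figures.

The total potential is the scalar sum of each charge's contribution, V = Σ kqᵢ/rᵢ.
Distances from the field point to each charge: r₁ = 1.02 m, r₂ = 1.66 m, r₃ = 1.33 m.
V = k[(-2.94×10⁻⁹)/(1.02) + (-5.03×10⁻⁹)/(1.66) + (2.62×10⁻⁹)/(1.33)] = -35.5 V.

-35.5 V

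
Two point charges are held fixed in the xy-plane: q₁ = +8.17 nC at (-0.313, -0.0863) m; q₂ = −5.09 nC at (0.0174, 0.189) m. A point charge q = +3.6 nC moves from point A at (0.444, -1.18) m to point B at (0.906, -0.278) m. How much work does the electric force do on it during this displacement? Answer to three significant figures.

3.37×10⁻⁸ J

The work done by the electric force is W_field = −ΔU = −q(V_B − V_A) = q(V_A − V_B).
At A: distances to the source charges are 1.33 m, 1.43 m; V_A = Σ kqᵢ/rᵢ = 23.3 V.
At B: distances to the source charges are 1.23 m, 1.00 m; V_B = Σ kqᵢ/rᵢ = 13.9 V.
ΔV = V_B − V_A = -9.37 V.
W_field = −qΔV = −(3.60×10⁻⁹ C)(-9.37 V) = 3.37×10⁻⁸ J.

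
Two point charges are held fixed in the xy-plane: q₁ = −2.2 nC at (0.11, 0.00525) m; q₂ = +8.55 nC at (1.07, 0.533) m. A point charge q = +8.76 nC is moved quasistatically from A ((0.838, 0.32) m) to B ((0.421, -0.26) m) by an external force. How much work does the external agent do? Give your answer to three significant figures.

-1.69×10⁻⁶ J

For quasistatic motion the external work equals the change in potential energy: W_ext = qΔV = q(V_B − V_A).
At A: distances to the source charges are 0.793 m, 0.315 m; V_A = Σ kqᵢ/rᵢ = 219 V.
At B: distances to the source charges are 0.409 m, 1.02 m; V_B = Σ kqᵢ/rᵢ = 26.6 V.
ΔV = V_B − V_A = -192 V.
W_ext = qΔV = (8.76×10⁻⁹ C)(-192 V) = -1.69×10⁻⁶ J.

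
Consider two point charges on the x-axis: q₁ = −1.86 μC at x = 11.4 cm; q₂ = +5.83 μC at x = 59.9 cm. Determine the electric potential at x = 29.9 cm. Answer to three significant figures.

Electric potential is a scalar, so the contributions from each charge add algebraically: V = Σ kqᵢ/rᵢ.
Distances from the field point to each charge: r₁ = 0.185 m, r₂ = 0.300 m.
V = k[(-1.86×10⁻⁶)/(0.185) + (5.83×10⁻⁶)/(0.300)] = 8.43×10⁴ V.

8.43×10⁴ V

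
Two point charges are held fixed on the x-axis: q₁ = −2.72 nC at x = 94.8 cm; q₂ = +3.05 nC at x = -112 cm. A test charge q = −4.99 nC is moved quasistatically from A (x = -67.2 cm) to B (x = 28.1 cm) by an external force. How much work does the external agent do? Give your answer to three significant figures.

For quasistatic motion the external work equals the change in potential energy: W_ext = qΔV = q(V_B − V_A).
At A: distances to the source charges are 1.62 m, 0.448 m; V_A = Σ kqᵢ/rᵢ = 46.1 V.
At B: distances to the source charges are 0.667 m, 1.40 m; V_B = Σ kqᵢ/rᵢ = -17.1 V.
ΔV = V_B − V_A = -63.2 V.
W_ext = qΔV = (-4.99×10⁻⁹ C)(-63.2 V) = 3.15×10⁻⁷ J.

3.15×10⁻⁷ J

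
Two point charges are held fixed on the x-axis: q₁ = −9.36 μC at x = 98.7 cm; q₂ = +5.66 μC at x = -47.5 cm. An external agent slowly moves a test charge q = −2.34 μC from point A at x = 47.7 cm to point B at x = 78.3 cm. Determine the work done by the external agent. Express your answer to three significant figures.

For quasistatic motion the external work equals the change in potential energy: W_ext = qΔV = q(V_B − V_A).
At A: distances to the source charges are 0.510 m, 0.952 m; V_A = Σ kqᵢ/rᵢ = -1.12×10⁵ V.
At B: distances to the source charges are 0.204 m, 1.26 m; V_B = Σ kqᵢ/rᵢ = -3.72×10⁵ V.
ΔV = V_B − V_A = -2.60×10⁵ V.
W_ext = qΔV = (-2.34×10⁻⁶ C)(-2.60×10⁵ V) = 0.610 J.

0.610 J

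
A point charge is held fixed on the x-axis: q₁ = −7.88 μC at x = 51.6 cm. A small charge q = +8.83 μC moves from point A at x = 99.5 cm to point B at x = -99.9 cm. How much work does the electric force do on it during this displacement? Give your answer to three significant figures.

The work done by the electric force is W_field = −ΔU = −q(V_B − V_A) = q(V_A − V_B).
At A: distance to the source charge is 0.479 m; V_A = kq₁/r = -1.48×10⁵ V.
At B: distance to the source charge is 1.52 m; V_B = kq₁/r = -4.68×10⁴ V.
ΔV = V_B − V_A = 1.01×10⁵ V.
W_field = −qΔV = −(8.83×10⁻⁶ C)(1.01×10⁵ V) = -0.893 J.

-0.893 J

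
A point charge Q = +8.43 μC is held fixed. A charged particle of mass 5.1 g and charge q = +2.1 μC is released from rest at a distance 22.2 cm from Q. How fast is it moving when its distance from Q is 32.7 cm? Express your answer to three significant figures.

Only the electrostatic force acts, so mechanical energy is conserved: ½mv² = U₁ − U₂ = kQq(1/r₁ − 1/r₂).
U₁ − U₂ = (8.99×10⁹ N·m²/C²)(8.43×10⁻⁶ C)(2.10×10⁻⁶ C)(1/0.222 − 1/0.327) = 0.230 J.
v = √(2·0.230/5.10×10⁻³) = 9.50 m/s.

9.50 m/s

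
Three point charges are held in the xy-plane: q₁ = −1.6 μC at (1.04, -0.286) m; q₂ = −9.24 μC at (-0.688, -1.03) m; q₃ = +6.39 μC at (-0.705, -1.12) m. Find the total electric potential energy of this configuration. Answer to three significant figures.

-5.77 J

The work to assemble the configuration equals its total potential energy, U = Σ kqᵢqⱼ/rᵢⱼ over all pairs.
Pair separations: r₁₂ = 1.88 m, r₁₃ = 1.93 m, r₂₃ = 0.0916 m.
U = (0.0706) + (-0.0475) + (-5.80) = -5.77 J.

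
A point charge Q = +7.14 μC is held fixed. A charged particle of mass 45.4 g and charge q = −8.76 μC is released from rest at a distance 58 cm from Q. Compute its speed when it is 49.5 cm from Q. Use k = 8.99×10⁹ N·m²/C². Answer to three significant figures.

2.71 m/s

Only the electrostatic force acts, so mechanical energy is conserved: ½mv² = U₁ − U₂ = kQq(1/r₁ − 1/r₂).
U₁ − U₂ = (8.99×10⁹ N·m²/C²)(7.14×10⁻⁶ C)(-8.76×10⁻⁶ C)(1/0.580 − 1/0.495) = 0.166 J.
v = √(2·0.166/0.0454) = 2.71 m/s.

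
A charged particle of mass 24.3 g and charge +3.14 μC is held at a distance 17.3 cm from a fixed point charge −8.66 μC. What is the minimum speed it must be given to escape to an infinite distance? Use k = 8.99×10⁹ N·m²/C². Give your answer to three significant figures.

To just escape, total mechanical energy must reach zero at infinity: ½mv²_min + U = 0, so ½mv²_min = −U = |kQq|/r.
|U| = |kQq|/r = (8.99×10⁹ N·m²/C²)(8.66×10⁻⁶)(3.14×10⁻⁶)/(0.173) = 1.41 J.
v_min = √(2|U|/m) = √(2·1.41/0.0243) = 10.8 m/s.

10.8 m/s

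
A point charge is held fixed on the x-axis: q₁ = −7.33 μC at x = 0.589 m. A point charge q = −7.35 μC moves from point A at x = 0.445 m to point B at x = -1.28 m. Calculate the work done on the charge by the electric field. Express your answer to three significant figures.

The work done by the electric force is W_field = −ΔU = −q(V_B − V_A) = q(V_A − V_B).
At A: distance to the source charge is 0.144 m; V_A = kq₁/r = -4.58×10⁵ V.
At B: distance to the source charge is 1.87 m; V_B = kq₁/r = -3.53×10⁴ V.
ΔV = V_B − V_A = 4.22×10⁵ V.
W_field = −qΔV = −(-7.35×10⁻⁶ C)(4.22×10⁵ V) = 3.10 J.

3.10 J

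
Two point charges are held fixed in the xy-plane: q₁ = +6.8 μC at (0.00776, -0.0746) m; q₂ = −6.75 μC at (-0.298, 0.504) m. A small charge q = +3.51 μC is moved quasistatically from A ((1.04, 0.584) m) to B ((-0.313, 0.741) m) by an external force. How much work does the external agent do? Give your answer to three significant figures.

For quasistatic motion the external work equals the change in potential energy: W_ext = qΔV = q(V_B − V_A).
At A: distances to the source charges are 1.22 m, 1.34 m; V_A = Σ kqᵢ/rᵢ = 4650 V.
At B: distances to the source charges are 0.876 m, 0.237 m; V_B = Σ kqᵢ/rᵢ = -1.86×10⁵ V.
ΔV = V_B − V_A = -1.90×10⁵ V.
W_ext = qΔV = (3.51×10⁻⁶ C)(-1.90×10⁵ V) = -0.668 J.

-0.668 J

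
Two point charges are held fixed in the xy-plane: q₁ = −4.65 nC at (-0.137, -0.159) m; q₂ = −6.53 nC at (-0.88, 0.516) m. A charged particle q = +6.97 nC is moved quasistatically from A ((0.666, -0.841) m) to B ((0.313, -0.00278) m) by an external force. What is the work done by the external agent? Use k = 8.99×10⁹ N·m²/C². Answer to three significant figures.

-4.51×10⁻⁷ J

For quasistatic motion the external work equals the change in potential energy: W_ext = qΔV = q(V_B − V_A).
At A: distances to the source charges are 1.05 m, 2.06 m; V_A = Σ kqᵢ/rᵢ = -68.2 V.
At B: distances to the source charges are 0.476 m, 1.30 m; V_B = Σ kqᵢ/rᵢ = -133 V.
ΔV = V_B − V_A = -64.7 V.
W_ext = qΔV = (6.97×10⁻⁹ C)(-64.7 V) = -4.51×10⁻⁷ J.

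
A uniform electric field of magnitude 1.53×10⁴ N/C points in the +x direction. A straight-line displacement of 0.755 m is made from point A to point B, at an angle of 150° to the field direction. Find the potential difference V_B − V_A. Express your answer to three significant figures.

Only the component of displacement along E changes the potential: ΔV = −E·d·cosθ.
ΔV = −(1.53×10⁴ V/m)(0.755 m)cos150° = 1.00×10⁴ V.

1.00×10⁴ V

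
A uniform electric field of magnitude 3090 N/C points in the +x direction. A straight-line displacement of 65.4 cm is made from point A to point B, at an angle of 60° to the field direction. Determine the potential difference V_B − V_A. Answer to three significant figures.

-1010 V

Only the component of displacement along E changes the potential: ΔV = −E·d·cosθ.
ΔV = −(3090 V/m)(0.654 m)cos60° = -1010 V.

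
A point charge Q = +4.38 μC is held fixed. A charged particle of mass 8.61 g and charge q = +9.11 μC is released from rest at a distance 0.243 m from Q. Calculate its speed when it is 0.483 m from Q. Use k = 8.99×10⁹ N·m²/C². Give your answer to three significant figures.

Only the electrostatic force acts, so mechanical energy is conserved: ½mv² = U₁ − U₂ = kQq(1/r₁ − 1/r₂).
U₁ − U₂ = (8.99×10⁹ N·m²/C²)(4.38×10⁻⁶ C)(9.11×10⁻⁶ C)(1/0.243 − 1/0.483) = 0.734 J.
v = √(2·0.734/8.61×10⁻³) = 13.1 m/s.

13.1 m/s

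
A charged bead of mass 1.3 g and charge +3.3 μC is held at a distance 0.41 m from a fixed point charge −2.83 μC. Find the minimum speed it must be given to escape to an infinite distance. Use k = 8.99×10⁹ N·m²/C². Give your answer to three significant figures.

To just escape, total mechanical energy must reach zero at infinity: ½mv²_min + U = 0, so ½mv²_min = −U = |kQq|/r.
|U| = |kQq|/r = (8.99×10⁹ N·m²/C²)(2.83×10⁻⁶)(3.30×10⁻⁶)/(0.410) = 0.205 J.
v_min = √(2|U|/m) = √(2·0.205/1.30×10⁻³) = 17.7 m/s.

17.7 m/s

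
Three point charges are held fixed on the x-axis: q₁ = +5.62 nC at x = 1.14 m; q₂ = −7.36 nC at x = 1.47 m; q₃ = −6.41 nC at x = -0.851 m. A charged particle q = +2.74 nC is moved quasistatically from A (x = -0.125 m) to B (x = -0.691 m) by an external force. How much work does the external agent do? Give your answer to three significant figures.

For quasistatic motion the external work equals the change in potential energy: W_ext = qΔV = q(V_B − V_A).
At A: distances to the source charges are 1.26 m, 1.59 m, 0.726 m; V_A = Σ kqᵢ/rᵢ = -80.9 V.
At B: distances to the source charges are 1.83 m, 2.16 m, 0.160 m; V_B = Σ kqᵢ/rᵢ = -363 V.
ΔV = V_B − V_A = -282 V.
W_ext = qΔV = (2.74×10⁻⁹ C)(-282 V) = -7.73×10⁻⁷ J.

-7.73×10⁻⁷ J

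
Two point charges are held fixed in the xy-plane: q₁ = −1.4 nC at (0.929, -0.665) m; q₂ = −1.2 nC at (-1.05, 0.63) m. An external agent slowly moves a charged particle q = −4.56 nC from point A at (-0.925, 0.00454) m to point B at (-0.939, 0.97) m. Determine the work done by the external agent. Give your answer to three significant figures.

For quasistatic motion the external work equals the change in potential energy: W_ext = qΔV = q(V_B − V_A).
At A: distances to the source charges are 1.97 m, 0.638 m; V_A = Σ kqᵢ/rᵢ = -23.3 V.
At B: distances to the source charges are 2.48 m, 0.358 m; V_B = Σ kqᵢ/rᵢ = -35.2 V.
ΔV = V_B − V_A = -11.9 V.
W_ext = qΔV = (-4.56×10⁻⁹ C)(-11.9 V) = 5.44×10⁻⁸ J.

5.44×10⁻⁸ J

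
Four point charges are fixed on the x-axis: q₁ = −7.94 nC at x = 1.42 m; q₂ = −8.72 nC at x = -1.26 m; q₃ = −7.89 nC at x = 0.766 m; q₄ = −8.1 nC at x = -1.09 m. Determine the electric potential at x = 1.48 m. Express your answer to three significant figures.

Electric potential is a scalar, so the contributions from each charge add algebraically: V = Σ kqᵢ/rᵢ.
Distances from the field point to each charge: r₁ = 0.0600 m, r₂ = 2.74 m, r₃ = 0.714 m, r₄ = 2.57 m.
V = k[(-7.94×10⁻⁹)/(0.0600) + (-8.72×10⁻⁹)/(2.74) + (-7.89×10⁻⁹)/(0.714) + (-8.10×10⁻⁹)/(2.57)] = -1350 V.

-1350 V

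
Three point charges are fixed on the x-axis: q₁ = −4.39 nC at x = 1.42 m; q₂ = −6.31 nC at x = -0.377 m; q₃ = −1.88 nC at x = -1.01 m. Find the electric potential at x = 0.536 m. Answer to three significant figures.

Electric potential is a scalar, so the contributions from each charge add algebraically: V = Σ kqᵢ/rᵢ.
Distances from the field point to each charge: r₁ = 0.884 m, r₂ = 0.913 m, r₃ = 1.55 m.
V = k[(-4.39×10⁻⁹)/(0.884) + (-6.31×10⁻⁹)/(0.913) + (-1.88×10⁻⁹)/(1.55)] = -118 V.

-118 V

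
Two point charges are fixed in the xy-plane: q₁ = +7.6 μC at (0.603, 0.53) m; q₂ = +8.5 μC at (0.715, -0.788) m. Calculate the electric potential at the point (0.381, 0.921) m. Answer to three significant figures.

The total potential is the scalar sum of each charge's contribution, V = Σ kqᵢ/rᵢ.
Distances from the field point to each charge: r₁ = 0.450 m, r₂ = 1.74 m.
V = k[(7.60×10⁻⁶)/(0.450) + (8.50×10⁻⁶)/(1.74)] = 1.96×10⁵ V.

1.96×10⁵ V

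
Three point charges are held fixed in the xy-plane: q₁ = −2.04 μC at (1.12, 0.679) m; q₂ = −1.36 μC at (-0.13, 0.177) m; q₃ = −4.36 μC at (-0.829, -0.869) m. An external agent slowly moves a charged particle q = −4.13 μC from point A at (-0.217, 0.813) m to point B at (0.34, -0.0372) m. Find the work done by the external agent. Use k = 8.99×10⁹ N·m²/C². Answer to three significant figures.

For quasistatic motion the external work equals the change in potential energy: W_ext = qΔV = q(V_B − V_A).
At A: distances to the source charges are 1.34 m, 0.642 m, 1.79 m; V_A = Σ kqᵢ/rᵢ = -5.46×10⁴ V.
At B: distances to the source charges are 1.06 m, 0.517 m, 1.43 m; V_B = Σ kqᵢ/rᵢ = -6.83×10⁴ V.
ΔV = V_B − V_A = -1.37×10⁴ V.
W_ext = qΔV = (-4.13×10⁻⁶ C)(-1.37×10⁴ V) = 0.0566 J.

0.0566 J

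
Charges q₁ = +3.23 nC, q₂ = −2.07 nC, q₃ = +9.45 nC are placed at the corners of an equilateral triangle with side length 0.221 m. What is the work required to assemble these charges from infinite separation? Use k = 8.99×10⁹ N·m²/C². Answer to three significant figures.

The work to assemble the configuration equals its total potential energy, U = Σ kqᵢqⱼ/rᵢⱼ over all pairs.
All three pair separations equal the side length, 0.221 m.
U = (-2.72×10⁻⁷) + (1.24×10⁻⁶) + (-7.96×10⁻⁷) = 1.74×10⁻⁷ J.

1.74×10⁻⁷ J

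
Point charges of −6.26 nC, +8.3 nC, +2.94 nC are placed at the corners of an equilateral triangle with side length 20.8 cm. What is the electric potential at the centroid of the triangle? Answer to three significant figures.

The total potential is the scalar sum of each charge's contribution, V = Σ kqᵢ/rᵢ.
The distance from each vertex to the centroid is a/√3 = 0.120 m.
V = k[(-6.26×10⁻⁹)/(0.120) + (8.30×10⁻⁹)/(0.120) + (2.94×10⁻⁹)/(0.120)] = 373 V.

373 V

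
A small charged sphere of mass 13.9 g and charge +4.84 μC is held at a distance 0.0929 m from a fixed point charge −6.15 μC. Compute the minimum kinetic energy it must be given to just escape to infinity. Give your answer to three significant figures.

2.88 J

To just escape, total mechanical energy must reach zero at infinity: ½mv²_min + U = 0, so ½mv²_min = −U = |kQq|/r.
|U| = |kQq|/r = (8.99×10⁹ N·m²/C²)(6.15×10⁻⁶)(4.84×10⁻⁶)/(0.0929) = 2.88 J.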